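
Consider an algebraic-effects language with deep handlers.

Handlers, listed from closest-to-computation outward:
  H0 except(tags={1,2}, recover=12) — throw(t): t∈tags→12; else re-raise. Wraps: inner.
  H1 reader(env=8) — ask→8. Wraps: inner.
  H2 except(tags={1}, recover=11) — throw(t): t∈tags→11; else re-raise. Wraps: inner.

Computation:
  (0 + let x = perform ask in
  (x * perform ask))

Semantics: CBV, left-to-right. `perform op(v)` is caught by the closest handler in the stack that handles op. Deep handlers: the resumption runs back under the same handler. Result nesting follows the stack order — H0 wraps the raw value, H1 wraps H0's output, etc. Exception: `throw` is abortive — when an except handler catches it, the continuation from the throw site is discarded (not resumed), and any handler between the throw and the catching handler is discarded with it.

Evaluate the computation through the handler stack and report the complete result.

Answer: 64

Evaluation trace:
ask @ H1 ⇒ 8
ask @ H1 ⇒ 8
H0 returns 64
H1 returns 64
H2 returns 64
= 64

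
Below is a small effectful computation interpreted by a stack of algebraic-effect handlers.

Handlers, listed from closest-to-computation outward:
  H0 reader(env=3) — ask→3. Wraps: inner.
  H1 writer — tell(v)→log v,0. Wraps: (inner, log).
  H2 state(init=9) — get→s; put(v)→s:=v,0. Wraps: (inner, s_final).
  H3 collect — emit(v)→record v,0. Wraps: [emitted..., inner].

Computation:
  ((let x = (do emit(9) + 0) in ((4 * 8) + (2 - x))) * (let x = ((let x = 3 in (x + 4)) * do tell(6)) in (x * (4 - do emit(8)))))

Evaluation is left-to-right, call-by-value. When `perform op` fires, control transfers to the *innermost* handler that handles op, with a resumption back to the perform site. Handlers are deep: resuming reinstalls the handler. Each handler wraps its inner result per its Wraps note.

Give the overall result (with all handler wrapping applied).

Answer: [9, 8, ((0, (6)), 9)]

Working:
emit(9) @ H3 ⇒ out+=9
tell(6) @ H1 ⇒ log+=6
emit(8) @ H3 ⇒ out+=8
H0 returns 0
H1 returns (0, (6))
H2 returns ((0, (6)), 9)
H3 returns [9, 8, ((0, (6)), 9)]
= [9, 8, ((0, (6)), 9)]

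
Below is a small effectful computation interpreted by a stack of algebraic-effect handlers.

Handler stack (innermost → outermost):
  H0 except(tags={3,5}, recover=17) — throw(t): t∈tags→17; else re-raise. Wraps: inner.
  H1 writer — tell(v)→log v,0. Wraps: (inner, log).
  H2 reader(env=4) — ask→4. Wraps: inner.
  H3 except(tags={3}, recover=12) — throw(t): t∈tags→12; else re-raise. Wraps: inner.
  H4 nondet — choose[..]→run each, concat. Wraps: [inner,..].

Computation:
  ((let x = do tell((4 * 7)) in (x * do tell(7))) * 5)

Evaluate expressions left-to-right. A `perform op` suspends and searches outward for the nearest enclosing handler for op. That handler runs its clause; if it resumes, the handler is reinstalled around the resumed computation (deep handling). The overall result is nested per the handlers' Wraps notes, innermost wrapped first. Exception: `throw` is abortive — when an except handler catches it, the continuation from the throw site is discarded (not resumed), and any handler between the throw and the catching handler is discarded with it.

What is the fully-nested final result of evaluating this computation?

Step-by-step:
tell(28) @ H1 ⇒ log+=28
tell(7) @ H1 ⇒ log+=7
H0 returns 0
H1 returns (0, (28, 7))
H2 returns (0, (28, 7))
H3 returns (0, (28, 7))
H4 returns [(0, (28, 7))]
= [(0, (28, 7))]

Answer: [(0, (28, 7))]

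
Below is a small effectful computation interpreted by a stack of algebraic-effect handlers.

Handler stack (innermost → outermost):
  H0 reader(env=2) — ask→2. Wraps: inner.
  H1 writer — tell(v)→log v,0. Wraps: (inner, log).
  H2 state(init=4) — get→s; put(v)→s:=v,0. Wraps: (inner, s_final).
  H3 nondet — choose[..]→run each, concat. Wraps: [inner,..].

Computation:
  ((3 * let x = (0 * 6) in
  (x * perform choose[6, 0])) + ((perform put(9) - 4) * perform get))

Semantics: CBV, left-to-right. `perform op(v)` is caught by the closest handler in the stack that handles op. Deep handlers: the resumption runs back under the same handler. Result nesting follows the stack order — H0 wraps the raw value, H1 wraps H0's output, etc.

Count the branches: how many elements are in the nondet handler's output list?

Step-by-step:
choose[6, 0] @ H3
  branch[0] choose=6:
    put(9) @ H2 ⇒ s:=9
    get @ H2 ⇒ 9
    H0 returns -36
    H1 returns (-36, ())
    H2 returns ((-36, ()), 9)
    H3 returns [((-36, ()), 9)]
  branch[1] choose=0:
    put(9) @ H2 ⇒ s:=9
    get @ H2 ⇒ 9
    H0 returns -36
    H1 returns (-36, ())
    H2 returns ((-36, ()), 9)
    H3 returns [((-36, ()), 9)]
= [((-36, ()), 9), ((-36, ()), 9)]

Answer: 2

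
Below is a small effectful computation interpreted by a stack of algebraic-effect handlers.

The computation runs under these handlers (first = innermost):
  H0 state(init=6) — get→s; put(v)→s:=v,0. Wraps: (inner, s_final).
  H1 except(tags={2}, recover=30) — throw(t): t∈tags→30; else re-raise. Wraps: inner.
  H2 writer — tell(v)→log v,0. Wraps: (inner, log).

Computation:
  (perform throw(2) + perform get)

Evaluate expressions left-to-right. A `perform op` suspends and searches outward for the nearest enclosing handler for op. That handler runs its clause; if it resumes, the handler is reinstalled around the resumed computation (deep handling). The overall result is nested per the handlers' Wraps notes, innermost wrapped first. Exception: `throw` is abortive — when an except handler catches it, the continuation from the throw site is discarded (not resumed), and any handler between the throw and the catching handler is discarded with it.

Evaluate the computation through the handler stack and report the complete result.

Answer: (30, ())

Working:
throw(2) @ H1 caught ⇒ 30
H2 returns (30, ())
= (30, ())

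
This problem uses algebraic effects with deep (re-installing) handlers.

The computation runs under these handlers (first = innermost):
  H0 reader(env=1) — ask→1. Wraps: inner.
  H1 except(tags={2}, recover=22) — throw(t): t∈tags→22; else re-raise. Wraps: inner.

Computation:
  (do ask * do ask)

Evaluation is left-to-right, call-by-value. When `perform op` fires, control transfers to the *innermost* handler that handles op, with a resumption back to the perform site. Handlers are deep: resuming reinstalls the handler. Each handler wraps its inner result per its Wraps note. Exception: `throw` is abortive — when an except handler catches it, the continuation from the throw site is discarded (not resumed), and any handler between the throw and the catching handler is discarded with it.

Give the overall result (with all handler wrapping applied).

Evaluation trace:
ask @ H0 ⇒ 1
ask @ H0 ⇒ 1
H0 returns 1
H1 returns 1
= 1

Answer: 1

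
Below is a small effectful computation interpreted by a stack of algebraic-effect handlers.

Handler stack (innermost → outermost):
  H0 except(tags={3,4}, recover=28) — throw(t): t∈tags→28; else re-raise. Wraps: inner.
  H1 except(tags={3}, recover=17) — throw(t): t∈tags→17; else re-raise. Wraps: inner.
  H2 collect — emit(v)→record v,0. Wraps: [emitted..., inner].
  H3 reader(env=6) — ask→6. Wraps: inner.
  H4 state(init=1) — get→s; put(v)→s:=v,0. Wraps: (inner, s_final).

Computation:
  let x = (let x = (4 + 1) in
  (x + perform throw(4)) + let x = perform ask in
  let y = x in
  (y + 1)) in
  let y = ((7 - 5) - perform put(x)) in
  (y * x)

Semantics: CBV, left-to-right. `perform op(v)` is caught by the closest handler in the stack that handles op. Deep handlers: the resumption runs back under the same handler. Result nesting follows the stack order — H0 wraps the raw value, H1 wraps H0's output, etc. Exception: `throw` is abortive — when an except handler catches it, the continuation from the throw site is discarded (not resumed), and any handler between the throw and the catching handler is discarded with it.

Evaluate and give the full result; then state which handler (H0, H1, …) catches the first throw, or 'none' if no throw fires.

Answer: ([28], 1) ; first throw caught by: H0

Working:
throw(4) @ H0 caught ⇒ 28
H1 returns 28
H2 returns [28]
H3 returns [28]
H4 returns ([28], 1)
= ([28], 1)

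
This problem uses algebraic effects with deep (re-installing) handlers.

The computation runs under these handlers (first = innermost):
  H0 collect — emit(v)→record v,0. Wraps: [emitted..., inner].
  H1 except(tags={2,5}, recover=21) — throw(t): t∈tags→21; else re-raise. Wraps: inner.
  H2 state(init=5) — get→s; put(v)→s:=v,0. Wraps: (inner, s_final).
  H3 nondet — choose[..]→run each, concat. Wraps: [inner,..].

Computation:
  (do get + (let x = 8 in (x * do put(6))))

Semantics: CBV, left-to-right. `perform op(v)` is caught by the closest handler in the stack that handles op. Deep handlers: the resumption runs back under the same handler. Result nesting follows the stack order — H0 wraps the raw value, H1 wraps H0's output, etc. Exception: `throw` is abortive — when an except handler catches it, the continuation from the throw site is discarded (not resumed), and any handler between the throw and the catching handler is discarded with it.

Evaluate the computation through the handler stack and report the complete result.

Working:
get @ H2 ⇒ 5
put(6) @ H2 ⇒ s:=6
H0 returns [5]
H1 returns [5]
H2 returns ([5], 6)
H3 returns [([5], 6)]
= [([5], 6)]

Answer: [([5], 6)]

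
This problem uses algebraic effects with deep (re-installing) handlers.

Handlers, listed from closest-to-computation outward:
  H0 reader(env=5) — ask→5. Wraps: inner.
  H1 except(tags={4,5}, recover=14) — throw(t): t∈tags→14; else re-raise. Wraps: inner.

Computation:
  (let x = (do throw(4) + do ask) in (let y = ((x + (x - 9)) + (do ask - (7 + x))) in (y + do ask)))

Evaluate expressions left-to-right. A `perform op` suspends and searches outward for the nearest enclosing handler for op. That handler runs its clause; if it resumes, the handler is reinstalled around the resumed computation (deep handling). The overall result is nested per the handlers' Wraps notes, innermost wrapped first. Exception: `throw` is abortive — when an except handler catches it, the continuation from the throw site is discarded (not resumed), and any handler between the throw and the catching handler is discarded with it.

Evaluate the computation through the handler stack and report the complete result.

Answer: 14

Step-by-step:
throw(4) @ H1 caught ⇒ 14
= 14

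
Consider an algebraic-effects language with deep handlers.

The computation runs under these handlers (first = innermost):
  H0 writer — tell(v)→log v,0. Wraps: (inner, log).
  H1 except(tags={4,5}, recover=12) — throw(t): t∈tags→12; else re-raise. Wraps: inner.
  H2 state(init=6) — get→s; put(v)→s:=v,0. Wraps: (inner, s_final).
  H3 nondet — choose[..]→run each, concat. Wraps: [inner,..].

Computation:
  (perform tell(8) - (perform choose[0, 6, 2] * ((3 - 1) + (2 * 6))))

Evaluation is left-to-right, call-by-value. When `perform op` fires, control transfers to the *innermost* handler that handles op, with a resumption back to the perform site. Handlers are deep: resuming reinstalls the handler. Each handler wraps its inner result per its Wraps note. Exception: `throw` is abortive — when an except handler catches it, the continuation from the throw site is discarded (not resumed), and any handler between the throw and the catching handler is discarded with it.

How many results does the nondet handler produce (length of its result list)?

Working:
tell(8) @ H0 ⇒ log+=8
choose[0, 6, 2] @ H3
  branch[0] choose=0:
    H0 returns (0, (8))
    H1 returns (0, (8))
    H2 returns ((0, (8)), 6)
    H3 returns [((0, (8)), 6)]
  branch[1] choose=6:
    H0 returns (-84, (8))
    H1 returns (-84, (8))
    H2 returns ((-84, (8)), 6)
    H3 returns [((-84, (8)), 6)]
  branch[2] choose=2:
    H0 returns (-28, (8))
    H1 returns (-28, (8))
    H2 returns ((-28, (8)), 6)
    H3 returns [((-28, (8)), 6)]
= [((0, (8)), 6), ((-84, (8)), 6), ((-28, (8)), 6)]

Answer: 3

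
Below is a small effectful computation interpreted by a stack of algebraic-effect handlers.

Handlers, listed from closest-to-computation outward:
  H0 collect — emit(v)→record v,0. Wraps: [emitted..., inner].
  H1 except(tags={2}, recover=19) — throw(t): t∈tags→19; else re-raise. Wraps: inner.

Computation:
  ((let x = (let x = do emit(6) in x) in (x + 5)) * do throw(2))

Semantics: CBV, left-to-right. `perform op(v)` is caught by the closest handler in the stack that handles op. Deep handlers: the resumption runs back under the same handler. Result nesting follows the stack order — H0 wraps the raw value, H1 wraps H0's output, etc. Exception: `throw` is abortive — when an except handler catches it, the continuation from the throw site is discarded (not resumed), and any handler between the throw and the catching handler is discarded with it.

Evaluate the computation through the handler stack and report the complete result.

Answer: 19

Step-by-step:
emit(6) @ H0 ⇒ out+=6
throw(2) @ H1 caught ⇒ 19
= 19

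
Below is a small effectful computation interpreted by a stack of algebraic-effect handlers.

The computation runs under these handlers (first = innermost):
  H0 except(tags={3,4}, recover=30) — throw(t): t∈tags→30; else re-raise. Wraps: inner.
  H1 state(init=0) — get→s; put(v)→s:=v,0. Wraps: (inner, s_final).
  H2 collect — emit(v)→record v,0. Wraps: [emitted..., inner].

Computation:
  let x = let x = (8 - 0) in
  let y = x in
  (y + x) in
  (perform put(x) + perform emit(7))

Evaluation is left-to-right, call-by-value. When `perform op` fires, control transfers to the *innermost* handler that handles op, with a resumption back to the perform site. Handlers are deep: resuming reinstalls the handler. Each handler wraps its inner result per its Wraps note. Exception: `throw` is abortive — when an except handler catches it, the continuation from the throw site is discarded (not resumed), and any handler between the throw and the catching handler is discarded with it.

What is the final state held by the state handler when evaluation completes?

Answer: 16

Evaluation trace:
put(16) @ H1 ⇒ s:=16
emit(7) @ H2 ⇒ out+=7
H0 returns 0
H1 returns (0, 16)
H2 returns [7, (0, 16)]
= [7, (0, 16)]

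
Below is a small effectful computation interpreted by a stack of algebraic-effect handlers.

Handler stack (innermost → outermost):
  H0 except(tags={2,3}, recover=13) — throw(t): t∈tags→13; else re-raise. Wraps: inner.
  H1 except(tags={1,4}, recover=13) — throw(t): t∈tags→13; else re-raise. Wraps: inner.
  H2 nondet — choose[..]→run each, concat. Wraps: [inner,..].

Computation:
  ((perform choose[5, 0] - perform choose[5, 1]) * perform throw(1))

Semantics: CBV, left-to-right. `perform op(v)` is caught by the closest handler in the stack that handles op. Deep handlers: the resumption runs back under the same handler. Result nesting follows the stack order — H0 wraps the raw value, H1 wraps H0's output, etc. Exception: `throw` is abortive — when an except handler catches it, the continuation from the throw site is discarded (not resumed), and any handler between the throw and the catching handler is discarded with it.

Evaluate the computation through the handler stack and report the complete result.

Working:
choose[5, 0] @ H2
  branch[0] choose=5:
    choose[5, 1] @ H2
      branch[0] choose=5:
        throw(1) @ H0 re-raised
        throw(1) @ H1 caught ⇒ 13
        H2 returns [13]
      branch[1] choose=1:
        throw(1) @ H0 re-raised
        throw(1) @ H1 caught ⇒ 13
        H2 returns [13]
  branch[1] choose=0:
    choose[5, 1] @ H2
      branch[0] choose=5:
        throw(1) @ H0 re-raised
        throw(1) @ H1 caught ⇒ 13
        H2 returns [13]
      branch[1] choose=1:
        throw(1) @ H0 re-raised
        throw(1) @ H1 caught ⇒ 13
        H2 returns [13]
= [13, 13, 13, 13]

Answer: [13, 13, 13, 13]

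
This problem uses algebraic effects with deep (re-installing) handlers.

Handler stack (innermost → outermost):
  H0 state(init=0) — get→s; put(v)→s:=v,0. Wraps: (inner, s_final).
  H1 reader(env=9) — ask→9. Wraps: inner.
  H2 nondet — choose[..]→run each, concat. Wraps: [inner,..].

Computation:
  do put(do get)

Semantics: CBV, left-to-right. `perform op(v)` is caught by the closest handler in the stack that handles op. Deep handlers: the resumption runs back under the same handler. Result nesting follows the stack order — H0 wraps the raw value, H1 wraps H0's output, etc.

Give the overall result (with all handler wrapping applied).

Working:
get @ H0 ⇒ 0
put(0) @ H0 ⇒ s:=0
H0 returns (0, 0)
H1 returns (0, 0)
H2 returns [(0, 0)]
= [(0, 0)]

Answer: [(0, 0)]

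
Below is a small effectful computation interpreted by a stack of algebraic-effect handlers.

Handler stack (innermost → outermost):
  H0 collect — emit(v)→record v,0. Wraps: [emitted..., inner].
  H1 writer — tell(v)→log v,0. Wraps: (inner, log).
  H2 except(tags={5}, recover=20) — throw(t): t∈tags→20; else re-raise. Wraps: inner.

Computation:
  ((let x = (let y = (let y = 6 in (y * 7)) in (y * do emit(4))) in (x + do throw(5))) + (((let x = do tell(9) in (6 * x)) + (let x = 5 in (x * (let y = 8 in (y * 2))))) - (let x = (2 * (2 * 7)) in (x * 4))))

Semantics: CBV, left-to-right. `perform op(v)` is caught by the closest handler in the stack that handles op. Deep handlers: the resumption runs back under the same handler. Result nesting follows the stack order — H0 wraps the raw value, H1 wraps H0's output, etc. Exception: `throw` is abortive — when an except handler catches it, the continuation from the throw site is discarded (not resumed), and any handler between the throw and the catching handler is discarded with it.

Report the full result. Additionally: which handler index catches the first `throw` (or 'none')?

Step-by-step:
emit(4) @ H0 ⇒ out+=4
throw(5) @ H2 caught ⇒ 20
= 20

Answer: 20 ; first throw caught by: H2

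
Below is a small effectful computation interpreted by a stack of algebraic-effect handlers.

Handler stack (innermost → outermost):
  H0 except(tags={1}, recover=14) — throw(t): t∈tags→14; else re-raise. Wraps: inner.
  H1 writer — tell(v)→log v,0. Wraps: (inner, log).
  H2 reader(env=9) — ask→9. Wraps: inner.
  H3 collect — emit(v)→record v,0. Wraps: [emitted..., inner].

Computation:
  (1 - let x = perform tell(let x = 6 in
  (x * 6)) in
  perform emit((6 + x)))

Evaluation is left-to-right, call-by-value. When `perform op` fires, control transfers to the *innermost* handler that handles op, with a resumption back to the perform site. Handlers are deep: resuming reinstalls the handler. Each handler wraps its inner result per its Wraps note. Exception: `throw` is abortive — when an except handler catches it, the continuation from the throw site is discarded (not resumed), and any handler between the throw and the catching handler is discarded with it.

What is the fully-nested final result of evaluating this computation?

Evaluation trace:
tell(36) @ H1 ⇒ log+=36
emit(6) @ H3 ⇒ out+=6
H0 returns 1
H1 returns (1, (36))
H2 returns (1, (36))
H3 returns [6, (1, (36))]
= [6, (1, (36))]

Answer: [6, (1, (36))]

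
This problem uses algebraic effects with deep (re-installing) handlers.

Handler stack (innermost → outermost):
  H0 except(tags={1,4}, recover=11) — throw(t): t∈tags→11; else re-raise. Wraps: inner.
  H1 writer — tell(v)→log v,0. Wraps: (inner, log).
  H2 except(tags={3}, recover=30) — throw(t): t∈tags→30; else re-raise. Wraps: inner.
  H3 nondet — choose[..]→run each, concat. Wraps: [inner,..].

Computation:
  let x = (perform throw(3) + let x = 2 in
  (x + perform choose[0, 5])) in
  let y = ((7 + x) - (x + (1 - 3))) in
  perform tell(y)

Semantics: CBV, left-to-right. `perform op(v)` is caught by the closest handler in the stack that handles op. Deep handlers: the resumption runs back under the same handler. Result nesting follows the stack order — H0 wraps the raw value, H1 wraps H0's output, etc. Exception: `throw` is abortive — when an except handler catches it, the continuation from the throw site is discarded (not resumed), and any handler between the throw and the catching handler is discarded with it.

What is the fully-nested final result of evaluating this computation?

Answer: [30]

Step-by-step:
throw(3) @ H0 re-raised
throw(3) @ H2 caught ⇒ 30
H3 returns [30]
= [30]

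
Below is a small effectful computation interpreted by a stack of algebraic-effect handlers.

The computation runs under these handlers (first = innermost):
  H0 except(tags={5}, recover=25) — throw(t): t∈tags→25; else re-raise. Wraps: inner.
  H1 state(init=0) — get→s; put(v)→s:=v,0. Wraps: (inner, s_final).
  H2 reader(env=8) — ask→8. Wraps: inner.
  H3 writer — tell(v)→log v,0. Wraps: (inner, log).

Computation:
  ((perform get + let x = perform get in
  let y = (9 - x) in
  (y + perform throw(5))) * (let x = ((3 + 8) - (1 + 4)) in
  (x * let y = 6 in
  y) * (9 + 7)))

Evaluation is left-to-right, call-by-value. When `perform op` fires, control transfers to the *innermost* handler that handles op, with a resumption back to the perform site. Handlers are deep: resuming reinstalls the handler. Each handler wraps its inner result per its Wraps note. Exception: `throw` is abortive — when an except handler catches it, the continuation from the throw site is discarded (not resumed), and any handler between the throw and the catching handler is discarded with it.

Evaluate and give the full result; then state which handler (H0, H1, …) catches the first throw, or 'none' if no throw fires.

Answer: ((25, 0), ()) ; first throw caught by: H0

Working:
get @ H1 ⇒ 0
get @ H1 ⇒ 0
throw(5) @ H0 caught ⇒ 25
H1 returns (25, 0)
H2 returns (25, 0)
H3 returns ((25, 0), ())
= ((25, 0), ())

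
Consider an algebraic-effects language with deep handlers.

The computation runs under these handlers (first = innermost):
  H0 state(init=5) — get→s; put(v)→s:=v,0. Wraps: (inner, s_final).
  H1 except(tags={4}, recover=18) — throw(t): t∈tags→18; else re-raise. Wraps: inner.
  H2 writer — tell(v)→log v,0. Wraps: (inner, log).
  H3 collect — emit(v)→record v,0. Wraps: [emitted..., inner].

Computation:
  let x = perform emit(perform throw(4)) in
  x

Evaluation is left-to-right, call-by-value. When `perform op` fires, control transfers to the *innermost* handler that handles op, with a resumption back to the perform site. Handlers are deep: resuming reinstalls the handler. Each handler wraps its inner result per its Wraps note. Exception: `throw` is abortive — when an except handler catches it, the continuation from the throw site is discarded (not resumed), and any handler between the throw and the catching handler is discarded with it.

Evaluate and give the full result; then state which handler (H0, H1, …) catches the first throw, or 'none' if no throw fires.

Evaluation trace:
throw(4) @ H1 caught ⇒ 18
H2 returns (18, ())
H3 returns [(18, ())]
= [(18, ())]

Answer: [(18, ())] ; first throw caught by: H1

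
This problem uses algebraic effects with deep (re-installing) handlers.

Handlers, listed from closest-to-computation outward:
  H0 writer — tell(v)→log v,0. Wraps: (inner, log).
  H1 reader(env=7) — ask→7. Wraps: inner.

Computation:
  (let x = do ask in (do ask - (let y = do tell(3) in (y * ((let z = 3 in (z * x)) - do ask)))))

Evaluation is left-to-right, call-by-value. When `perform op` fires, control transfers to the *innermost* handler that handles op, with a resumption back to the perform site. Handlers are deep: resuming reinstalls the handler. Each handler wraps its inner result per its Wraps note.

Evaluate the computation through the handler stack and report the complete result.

Answer: (7, (3))

Working:
ask @ H1 ⇒ 7
ask @ H1 ⇒ 7
tell(3) @ H0 ⇒ log+=3
ask @ H1 ⇒ 7
H0 returns (7, (3))
H1 returns (7, (3))
= (7, (3))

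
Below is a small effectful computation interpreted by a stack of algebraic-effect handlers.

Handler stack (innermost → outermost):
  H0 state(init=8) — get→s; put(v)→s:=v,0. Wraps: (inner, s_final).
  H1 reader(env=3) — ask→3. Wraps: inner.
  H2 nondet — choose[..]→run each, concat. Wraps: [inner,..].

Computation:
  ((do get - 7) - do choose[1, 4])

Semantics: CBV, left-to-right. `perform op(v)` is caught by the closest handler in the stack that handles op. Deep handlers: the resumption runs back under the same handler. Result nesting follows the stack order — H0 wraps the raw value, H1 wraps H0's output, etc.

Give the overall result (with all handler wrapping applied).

Answer: [(0, 8), (-3, 8)]

Step-by-step:
get @ H0 ⇒ 8
choose[1, 4] @ H2
  branch[0] choose=1:
    H0 returns (0, 8)
    H1 returns (0, 8)
    H2 returns [(0, 8)]
  branch[1] choose=4:
    H0 returns (-3, 8)
    H1 returns (-3, 8)
    H2 returns [(-3, 8)]
= [(0, 8), (-3, 8)]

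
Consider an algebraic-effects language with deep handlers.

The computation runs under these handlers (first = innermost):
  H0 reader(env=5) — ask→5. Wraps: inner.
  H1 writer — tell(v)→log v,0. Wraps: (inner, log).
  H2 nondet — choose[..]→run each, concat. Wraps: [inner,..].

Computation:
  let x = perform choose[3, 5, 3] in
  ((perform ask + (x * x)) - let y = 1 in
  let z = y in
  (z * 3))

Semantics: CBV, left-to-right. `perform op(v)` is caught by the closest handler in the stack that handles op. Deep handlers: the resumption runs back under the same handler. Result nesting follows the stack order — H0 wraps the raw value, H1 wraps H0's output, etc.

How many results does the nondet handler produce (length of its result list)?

Answer: 3

Working:
choose[3, 5, 3] @ H2
  branch[0] choose=3:
    ask @ H0 ⇒ 5
    H0 returns 11
    H1 returns (11, ())
    H2 returns [(11, ())]
  branch[1] choose=5:
    ask @ H0 ⇒ 5
    H0 returns 27
    H1 returns (27, ())
    H2 returns [(27, ())]
  branch[2] choose=3:
    ask @ H0 ⇒ 5
    H0 returns 11
    H1 returns (11, ())
    H2 returns [(11, ())]
= [(11, ()), (27, ()), (11, ())]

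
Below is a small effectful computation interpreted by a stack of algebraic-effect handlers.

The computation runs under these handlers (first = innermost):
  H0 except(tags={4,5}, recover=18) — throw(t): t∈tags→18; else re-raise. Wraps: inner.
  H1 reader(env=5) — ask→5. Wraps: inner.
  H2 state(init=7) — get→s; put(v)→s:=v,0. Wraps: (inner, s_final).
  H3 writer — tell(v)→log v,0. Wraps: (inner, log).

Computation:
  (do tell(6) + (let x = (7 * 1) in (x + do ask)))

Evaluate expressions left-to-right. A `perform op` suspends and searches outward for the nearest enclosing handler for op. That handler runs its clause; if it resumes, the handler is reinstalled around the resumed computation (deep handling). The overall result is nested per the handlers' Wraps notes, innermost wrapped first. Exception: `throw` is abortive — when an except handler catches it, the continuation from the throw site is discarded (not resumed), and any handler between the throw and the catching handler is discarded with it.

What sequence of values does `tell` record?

Answer: (6)

Step-by-step:
tell(6) @ H3 ⇒ log+=6
ask @ H1 ⇒ 5
H0 returns 12
H1 returns 12
H2 returns (12, 7)
H3 returns ((12, 7), (6))
= ((12, 7), (6))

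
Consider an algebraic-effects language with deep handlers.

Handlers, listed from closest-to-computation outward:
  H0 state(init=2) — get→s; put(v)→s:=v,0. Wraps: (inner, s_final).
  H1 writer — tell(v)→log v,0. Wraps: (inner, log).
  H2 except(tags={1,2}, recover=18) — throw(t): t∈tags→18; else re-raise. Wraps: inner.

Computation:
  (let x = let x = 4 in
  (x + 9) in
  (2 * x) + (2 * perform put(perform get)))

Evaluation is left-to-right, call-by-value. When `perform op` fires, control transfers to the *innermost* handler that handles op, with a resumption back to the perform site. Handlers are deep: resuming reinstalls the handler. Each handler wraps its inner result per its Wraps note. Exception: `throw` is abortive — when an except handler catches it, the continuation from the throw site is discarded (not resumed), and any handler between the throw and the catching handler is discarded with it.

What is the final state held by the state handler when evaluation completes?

Working:
get @ H0 ⇒ 2
put(2) @ H0 ⇒ s:=2
H0 returns (26, 2)
H1 returns ((26, 2), ())
H2 returns ((26, 2), ())
= ((26, 2), ())

Answer: 2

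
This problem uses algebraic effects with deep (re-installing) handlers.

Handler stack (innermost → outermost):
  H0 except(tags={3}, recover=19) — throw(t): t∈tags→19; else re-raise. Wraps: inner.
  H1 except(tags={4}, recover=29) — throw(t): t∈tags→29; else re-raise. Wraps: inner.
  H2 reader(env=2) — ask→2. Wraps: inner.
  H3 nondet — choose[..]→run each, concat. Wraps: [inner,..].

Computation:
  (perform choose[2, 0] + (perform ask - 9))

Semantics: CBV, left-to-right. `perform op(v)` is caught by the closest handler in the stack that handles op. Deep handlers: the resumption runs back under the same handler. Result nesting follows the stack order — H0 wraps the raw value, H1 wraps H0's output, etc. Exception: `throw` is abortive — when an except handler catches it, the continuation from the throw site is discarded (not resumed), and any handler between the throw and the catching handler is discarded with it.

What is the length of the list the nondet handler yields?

Answer: 2

Step-by-step:
choose[2, 0] @ H3
  branch[0] choose=2:
    ask @ H2 ⇒ 2
    H0 returns -5
    H1 returns -5
    H2 returns -5
    H3 returns [-5]
  branch[1] choose=0:
    ask @ H2 ⇒ 2
    H0 returns -7
    H1 returns -7
    H2 returns -7
    H3 returns [-7]
= [-5, -7]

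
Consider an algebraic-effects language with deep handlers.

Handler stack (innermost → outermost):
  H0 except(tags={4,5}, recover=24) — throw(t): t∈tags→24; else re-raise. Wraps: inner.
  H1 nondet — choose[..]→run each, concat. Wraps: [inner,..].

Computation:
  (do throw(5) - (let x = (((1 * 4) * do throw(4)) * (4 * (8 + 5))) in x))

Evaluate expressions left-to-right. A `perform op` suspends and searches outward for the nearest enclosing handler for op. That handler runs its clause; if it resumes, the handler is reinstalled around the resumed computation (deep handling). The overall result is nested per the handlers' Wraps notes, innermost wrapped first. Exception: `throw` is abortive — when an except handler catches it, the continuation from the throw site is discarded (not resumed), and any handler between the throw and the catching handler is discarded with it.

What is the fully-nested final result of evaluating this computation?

Answer: [24]

Step-by-step:
throw(5) @ H0 caught ⇒ 24
H1 returns [24]
= [24]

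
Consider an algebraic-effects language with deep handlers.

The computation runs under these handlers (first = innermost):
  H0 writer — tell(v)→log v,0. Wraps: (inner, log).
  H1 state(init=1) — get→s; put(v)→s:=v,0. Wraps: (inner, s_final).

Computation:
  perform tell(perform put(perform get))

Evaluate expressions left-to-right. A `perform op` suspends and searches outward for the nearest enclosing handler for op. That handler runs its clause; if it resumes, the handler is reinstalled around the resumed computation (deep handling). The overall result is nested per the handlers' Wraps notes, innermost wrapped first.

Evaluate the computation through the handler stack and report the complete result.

Answer: ((0, (0)), 1)

Step-by-step:
get @ H1 ⇒ 1
put(1) @ H1 ⇒ s:=1
tell(0) @ H0 ⇒ log+=0
H0 returns (0, (0))
H1 returns ((0, (0)), 1)
= ((0, (0)), 1)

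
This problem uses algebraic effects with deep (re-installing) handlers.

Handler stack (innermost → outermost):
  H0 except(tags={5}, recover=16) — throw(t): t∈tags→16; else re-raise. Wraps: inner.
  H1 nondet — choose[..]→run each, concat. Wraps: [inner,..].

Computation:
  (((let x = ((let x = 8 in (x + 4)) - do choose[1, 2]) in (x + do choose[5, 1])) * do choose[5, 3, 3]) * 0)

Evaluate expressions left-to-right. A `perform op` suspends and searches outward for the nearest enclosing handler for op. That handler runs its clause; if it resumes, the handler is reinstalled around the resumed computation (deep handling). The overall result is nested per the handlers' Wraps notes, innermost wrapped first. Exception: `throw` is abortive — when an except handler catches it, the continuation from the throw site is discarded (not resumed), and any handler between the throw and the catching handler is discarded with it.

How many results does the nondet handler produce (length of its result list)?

Answer: 12

Evaluation trace:
choose[1, 2] @ H1
  branch[0] choose=1:
    choose[5, 1] @ H1
      branch[0] choose=5:
        choose[5, 3, 3] @ H1
          branch[0] choose=5:
            H0 returns 0
            H1 returns [0]
          branch[1] choose=3:
            H0 returns 0
            H1 returns [0]
          branch[2] choose=3:
            H0 returns 0
            H1 returns [0]
      branch[1] choose=1:
        choose[5, 3, 3] @ H1
          branch[0] choose=5:
            H0 returns 0
            H1 returns [0]
          branch[1] choose=3:
            H0 returns 0
            H1 returns [0]
          branch[2] choose=3:
            H0 returns 0
            H1 returns [0]
  branch[1] choose=2:
    choose[5, 1] @ H1
      branch[0] choose=5:
        choose[5, 3, 3] @ H1
          branch[0] choose=5:
            H0 returns 0
            H1 returns [0]
          branch[1] choose=3:
            H0 returns 0
            H1 returns [0]
          branch[2] choose=3:
            H0 returns 0
            H1 returns [0]
      branch[1] choose=1:
        choose[5, 3, 3] @ H1
          branch[0] choose=5:
            H0 returns 0
            H1 returns [0]
          branch[1] choose=3:
            H0 returns 0
            H1 returns [0]
          branch[2] choose=3:
            H0 returns 0
            H1 returns [0]
= [0, 0, 0, 0, 0, 0, 0, 0, 0, 0, 0, 0]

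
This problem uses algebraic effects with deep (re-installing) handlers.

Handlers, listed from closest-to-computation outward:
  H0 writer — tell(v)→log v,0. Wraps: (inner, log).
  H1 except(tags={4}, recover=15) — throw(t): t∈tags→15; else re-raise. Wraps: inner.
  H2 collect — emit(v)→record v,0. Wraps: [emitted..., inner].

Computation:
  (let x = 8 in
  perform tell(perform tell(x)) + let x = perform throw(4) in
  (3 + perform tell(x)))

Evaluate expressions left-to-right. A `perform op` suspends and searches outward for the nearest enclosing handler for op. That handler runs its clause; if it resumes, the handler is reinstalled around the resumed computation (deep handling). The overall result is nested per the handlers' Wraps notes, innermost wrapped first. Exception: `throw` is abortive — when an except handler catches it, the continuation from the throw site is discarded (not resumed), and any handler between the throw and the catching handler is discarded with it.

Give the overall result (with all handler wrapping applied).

Answer: [15]

Working:
tell(8) @ H0 ⇒ log+=8
tell(0) @ H0 ⇒ log+=0
throw(4) @ H1 caught ⇒ 15
H2 returns [15]
= [15]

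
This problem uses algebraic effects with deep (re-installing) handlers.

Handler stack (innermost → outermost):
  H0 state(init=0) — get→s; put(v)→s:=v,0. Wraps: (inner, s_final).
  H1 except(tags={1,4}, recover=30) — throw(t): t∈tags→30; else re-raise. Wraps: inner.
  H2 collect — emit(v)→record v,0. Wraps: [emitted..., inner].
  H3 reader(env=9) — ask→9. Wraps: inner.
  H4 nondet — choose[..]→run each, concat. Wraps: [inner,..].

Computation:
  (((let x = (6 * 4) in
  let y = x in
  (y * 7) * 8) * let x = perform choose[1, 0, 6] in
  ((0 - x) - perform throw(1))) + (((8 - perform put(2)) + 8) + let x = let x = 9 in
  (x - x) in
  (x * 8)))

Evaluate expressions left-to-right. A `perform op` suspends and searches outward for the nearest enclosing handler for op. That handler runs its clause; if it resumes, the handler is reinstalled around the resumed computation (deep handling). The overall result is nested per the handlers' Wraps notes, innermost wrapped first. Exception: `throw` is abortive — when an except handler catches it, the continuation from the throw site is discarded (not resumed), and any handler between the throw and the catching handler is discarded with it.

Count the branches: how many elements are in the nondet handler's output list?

Answer: 3

Step-by-step:
choose[1, 0, 6] @ H4
  branch[0] choose=1:
    throw(1) @ H1 caught ⇒ 30
    H2 returns [30]
    H3 returns [30]
    H4 returns [[30]]
  branch[1] choose=0:
    throw(1) @ H1 caught ⇒ 30
    H2 returns [30]
    H3 returns [30]
    H4 returns [[30]]
  branch[2] choose=6:
    throw(1) @ H1 caught ⇒ 30
    H2 returns [30]
    H3 returns [30]
    H4 returns [[30]]
= [[30], [30], [30]]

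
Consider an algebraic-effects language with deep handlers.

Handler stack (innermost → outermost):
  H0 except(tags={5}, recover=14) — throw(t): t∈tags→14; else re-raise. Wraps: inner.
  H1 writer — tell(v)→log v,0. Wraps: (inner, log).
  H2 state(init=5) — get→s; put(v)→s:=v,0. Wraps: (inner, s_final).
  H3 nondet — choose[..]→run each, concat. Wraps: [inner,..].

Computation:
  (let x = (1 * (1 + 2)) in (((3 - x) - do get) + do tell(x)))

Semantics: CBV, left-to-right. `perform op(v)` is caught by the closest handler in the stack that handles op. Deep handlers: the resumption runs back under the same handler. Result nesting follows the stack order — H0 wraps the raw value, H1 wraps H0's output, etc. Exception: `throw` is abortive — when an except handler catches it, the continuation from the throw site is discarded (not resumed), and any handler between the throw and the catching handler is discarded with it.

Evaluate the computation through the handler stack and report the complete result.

Answer: [((-5, (3)), 5)]

Step-by-step:
get @ H2 ⇒ 5
tell(3) @ H1 ⇒ log+=3
H0 returns -5
H1 returns (-5, (3))
H2 returns ((-5, (3)), 5)
H3 returns [((-5, (3)), 5)]
= [((-5, (3)), 5)]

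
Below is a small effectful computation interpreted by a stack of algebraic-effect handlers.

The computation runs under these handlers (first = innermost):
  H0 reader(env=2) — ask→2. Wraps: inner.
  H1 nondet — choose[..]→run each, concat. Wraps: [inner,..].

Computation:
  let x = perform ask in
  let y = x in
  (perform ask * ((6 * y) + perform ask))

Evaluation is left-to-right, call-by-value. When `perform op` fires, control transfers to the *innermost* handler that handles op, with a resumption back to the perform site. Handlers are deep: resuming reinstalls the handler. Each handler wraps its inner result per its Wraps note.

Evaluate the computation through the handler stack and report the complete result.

Answer: [28]

Step-by-step:
ask @ H0 ⇒ 2
ask @ H0 ⇒ 2
ask @ H0 ⇒ 2
H0 returns 28
H1 returns [28]
= [28]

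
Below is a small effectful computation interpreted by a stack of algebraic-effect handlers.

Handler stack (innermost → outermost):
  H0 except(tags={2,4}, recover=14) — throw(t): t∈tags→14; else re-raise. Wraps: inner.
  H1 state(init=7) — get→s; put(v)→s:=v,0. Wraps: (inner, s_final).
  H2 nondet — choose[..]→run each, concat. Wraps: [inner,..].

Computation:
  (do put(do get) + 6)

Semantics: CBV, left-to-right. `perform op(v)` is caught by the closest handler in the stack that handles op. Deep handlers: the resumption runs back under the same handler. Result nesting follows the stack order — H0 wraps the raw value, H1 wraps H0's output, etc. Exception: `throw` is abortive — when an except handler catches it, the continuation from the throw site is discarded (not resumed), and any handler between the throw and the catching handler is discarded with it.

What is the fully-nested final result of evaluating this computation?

Answer: [(6, 7)]

Working:
get @ H1 ⇒ 7
put(7) @ H1 ⇒ s:=7
H0 returns 6
H1 returns (6, 7)
H2 returns [(6, 7)]
= [(6, 7)]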